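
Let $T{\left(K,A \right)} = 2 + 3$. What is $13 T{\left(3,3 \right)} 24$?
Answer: $1560$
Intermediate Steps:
$T{\left(K,A \right)} = 5$
$13 T{\left(3,3 \right)} 24 = 13 \cdot 5 \cdot 24 = 65 \cdot 24 = 1560$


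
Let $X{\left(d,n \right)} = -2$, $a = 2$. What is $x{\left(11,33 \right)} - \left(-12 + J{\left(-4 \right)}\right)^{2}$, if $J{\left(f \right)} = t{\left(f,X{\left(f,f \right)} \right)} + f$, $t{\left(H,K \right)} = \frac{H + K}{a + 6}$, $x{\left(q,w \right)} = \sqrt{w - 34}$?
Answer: $- \frac{4489}{16} + i \approx -280.56 + 1.0 i$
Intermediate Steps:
$x{\left(q,w \right)} = \sqrt{-34 + w}$
$t{\left(H,K \right)} = \frac{H}{8} + \frac{K}{8}$ ($t{\left(H,K \right)} = \frac{H + K}{2 + 6} = \frac{H + K}{8} = \left(H + K\right) \frac{1}{8} = \frac{H}{8} + \frac{K}{8}$)
$J{\left(f \right)} = - \frac{1}{4} + \frac{9 f}{8}$ ($J{\left(f \right)} = \left(\frac{f}{8} + \frac{1}{8} \left(-2\right)\right) + f = \left(\frac{f}{8} - \frac{1}{4}\right) + f = \left(- \frac{1}{4} + \frac{f}{8}\right) + f = - \frac{1}{4} + \frac{9 f}{8}$)
$x{\left(11,33 \right)} - \left(-12 + J{\left(-4 \right)}\right)^{2} = \sqrt{-34 + 33} - \left(-12 + \left(- \frac{1}{4} + \frac{9}{8} \left(-4\right)\right)\right)^{2} = \sqrt{-1} - \left(-12 - \frac{19}{4}\right)^{2} = i - \left(-12 - \frac{19}{4}\right)^{2} = i - \left(- \frac{67}{4}\right)^{2} = i - \frac{4489}{16} = - \frac{4489}{16} + i$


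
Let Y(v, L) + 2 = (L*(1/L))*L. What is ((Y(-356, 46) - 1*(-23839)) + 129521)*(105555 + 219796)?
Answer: 49910144804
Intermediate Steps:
Y(v, L) = -2 + L (Y(v, L) = -2 + (L*(1/L))*L = -2 + (L/L)*L = -2 + 1*L = -2 + L)
((Y(-356, 46) - 1*(-23839)) + 129521)*(105555 + 219796) = (((-2 + 46) - 1*(-23839)) + 129521)*(105555 + 219796) = ((44 + 23839) + 129521)*325351 = (23883 + 129521)*325351 = 153404*325351 = 49910144804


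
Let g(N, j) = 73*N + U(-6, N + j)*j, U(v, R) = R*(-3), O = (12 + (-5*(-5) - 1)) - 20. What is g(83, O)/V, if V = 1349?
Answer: 1307/1349 ≈ 0.96887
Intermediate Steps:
O = 16 (O = (12 + (25 - 1)) - 20 = (12 + 24) - 20 = 36 - 20 = 16)
U(v, R) = -3*R
g(N, j) = 73*N + j*(-3*N - 3*j) (g(N, j) = 73*N + (-3*(N + j))*j = 73*N + (-3*N - 3*j)*j = 73*N + j*(-3*N - 3*j))
g(83, O)/V = (73*83 - 3*16*(83 + 16))/1349 = (6059 - 3*16*99)*(1/1349) = (6059 - 4752)*(1/1349) = 1307*(1/1349) = 1307/1349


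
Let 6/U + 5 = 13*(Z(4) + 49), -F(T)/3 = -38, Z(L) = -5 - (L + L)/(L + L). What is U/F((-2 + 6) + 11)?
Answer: 1/10526 ≈ 9.5003e-5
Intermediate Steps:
Z(L) = -6 (Z(L) = -5 - 2*L/(2*L) = -5 - 2*L*1/(2*L) = -5 - 1*1 = -5 - 1 = -6)
F(T) = 114 (F(T) = -3*(-38) = 114)
U = 3/277 (U = 6/(-5 + 13*(-6 + 49)) = 6/(-5 + 13*43) = 6/(-5 + 559) = 6/554 = 6*(1/554) = 3/277 ≈ 0.010830)
U/F((-2 + 6) + 11) = (3/277)/114 = (3/277)*(1/114) = 1/10526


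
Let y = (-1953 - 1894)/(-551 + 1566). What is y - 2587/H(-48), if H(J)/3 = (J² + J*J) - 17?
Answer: -55610536/13979595 ≈ -3.9780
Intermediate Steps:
H(J) = -51 + 6*J² (H(J) = 3*((J² + J*J) - 17) = 3*((J² + J²) - 17) = 3*(2*J² - 17) = 3*(-17 + 2*J²) = -51 + 6*J²)
y = -3847/1015 ≈ -3.7901
y - 2587/H(-48) = -3847/1015 - 2587/(-51 + 6*(-48)²) = -3847/1015 - 2587/(-51 + 6*2304) = -3847/1015 - 2587/(-51 + 13824) = -3847/1015 - 2587/13773 = -55610536/13979595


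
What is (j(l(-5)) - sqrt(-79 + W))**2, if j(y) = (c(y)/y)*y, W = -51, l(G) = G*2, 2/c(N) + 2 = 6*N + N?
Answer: -168479/1296 + I*sqrt(130)/18 ≈ -130.0 + 0.63343*I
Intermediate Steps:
c(N) = 2/(-2 + 7*N) (c(N) = 2/(-2 + (6*N + N)) = 2/(-2 + 7*N))
l(G) = 2*G
j(y) = 2/(-2 + 7*y) (j(y) = ((2/(-2 + 7*y))/y)*y = (2/(y*(-2 + 7*y)))*y = 2/(-2 + 7*y))
(j(l(-5)) - sqrt(-79 + W))**2 = (2/(-2 + 7*(2*(-5))) - sqrt(-79 - 51))**2 = (2/(-2 + 7*(-10)) - sqrt(-130))**2 = (2/(-2 - 70) - I*sqrt(130))**2 = (2/(-72) - I*sqrt(130))**2 = (2*(-1/72) - I*sqrt(130))**2 = (-1/36 - I*sqrt(130))**2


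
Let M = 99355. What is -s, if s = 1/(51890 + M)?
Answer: -1/151245 ≈ -6.6118e-6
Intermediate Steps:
s = 1/151245 (s = 1/(51890 + 99355) = 1/151245 ≈ 6.6118e-6)
-s = -1*1/151245 = -1/151245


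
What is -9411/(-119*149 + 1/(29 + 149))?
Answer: 558386/1052039 ≈ 0.53077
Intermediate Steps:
-9411/(-119*149 + 1/(29 + 149)) = -9411/(-17731 + 1/178) = -9411/(-3156117/178) = -9411*(-178/3156117) = 558386/1052039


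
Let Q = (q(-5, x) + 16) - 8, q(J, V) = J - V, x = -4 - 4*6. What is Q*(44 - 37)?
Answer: 217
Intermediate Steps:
x = -28 (x = -4 - 24 = -28)
Q = 31 (Q = ((-5 - 1*(-28)) + 16) - 8 = ((-5 + 28) + 16) - 8 = (23 + 16) - 8 = 39 - 8 = 31)
Q*(44 - 37) = 31*(44 - 37) = 31*7 = 217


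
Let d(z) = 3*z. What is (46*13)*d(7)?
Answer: 12558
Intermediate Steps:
(46*13)*d(7) = (46*13)*(3*7) = 598*21 = 12558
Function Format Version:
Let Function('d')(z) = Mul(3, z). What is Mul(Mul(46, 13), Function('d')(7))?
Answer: 12558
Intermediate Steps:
Mul(Mul(46, 13), Function('d')(7)) = Mul(Mul(46, 13), Mul(3, 7)) = Mul(598, 21) = 12558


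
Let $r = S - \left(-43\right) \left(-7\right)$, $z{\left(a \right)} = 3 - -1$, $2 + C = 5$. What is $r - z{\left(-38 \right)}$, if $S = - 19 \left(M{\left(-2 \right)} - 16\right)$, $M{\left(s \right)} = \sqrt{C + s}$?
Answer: $-20$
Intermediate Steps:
$C = 3$ ($C = -2 + 5 = 3$)
$z{\left(a \right)} = 4$ ($z{\left(a \right)} = 3 + 1 = 4$)
$M{\left(s \right)} = \sqrt{3 + s}$
$S = 285$ ($S = - 19 \left(\sqrt{3 - 2} - 16\right) = - 19 \left(\sqrt{1} - 16\right) = - 19 \left(1 - 16\right) = \left(-19\right) \left(-15\right) = 285$)
$r = -16$ ($r = 285 - \left(-43\right) \left(-7\right) = 285 - 301 = -16$)
$r - z{\left(-38 \right)} = -16 - 4 = -20$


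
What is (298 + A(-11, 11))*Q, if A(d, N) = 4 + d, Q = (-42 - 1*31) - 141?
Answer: -62274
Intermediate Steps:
Q = -214 (Q = (-42 - 31) - 141 = -73 - 141 = -214)
(298 + A(-11, 11))*Q = (298 + (4 - 11))*(-214) = (298 - 7)*(-214) = 291*(-214) = -62274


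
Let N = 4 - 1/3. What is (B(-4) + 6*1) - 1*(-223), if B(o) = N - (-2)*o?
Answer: 674/3 ≈ 224.67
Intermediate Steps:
N = 11/3 (N = 4 - 1*⅓ = 4 - ⅓ = 11/3 ≈ 3.6667)
B(o) = 11/3 + 2*o (B(o) = 11/3 - (-2)*o = 11/3 + 2*o)
(B(-4) + 6*1) - 1*(-223) = ((11/3 + 2*(-4)) + 6*1) - 1*(-223) = ((11/3 - 8) + 6) + 223 = (-13/3 + 6) + 223 = 5/3 + 223 = 674/3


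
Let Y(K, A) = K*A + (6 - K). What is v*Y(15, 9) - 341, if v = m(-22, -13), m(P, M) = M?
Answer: -1979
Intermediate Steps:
Y(K, A) = 6 - K + A*K (Y(K, A) = A*K + (6 - K) = 6 - K + A*K)
v = -13
v*Y(15, 9) - 341 = -13*(6 - 1*15 + 9*15) - 341 = -13*(6 - 15 + 135) - 341 = -13*126 - 341 = -1638 - 341 = -1979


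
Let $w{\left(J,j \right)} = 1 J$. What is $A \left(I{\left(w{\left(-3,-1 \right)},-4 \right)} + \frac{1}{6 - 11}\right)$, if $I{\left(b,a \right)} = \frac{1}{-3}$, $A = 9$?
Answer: $- \frac{24}{5} \approx -4.8$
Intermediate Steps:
$w{\left(J,j \right)} = J$
$I{\left(b,a \right)} = - \frac{1}{3}$
$A \left(I{\left(w{\left(-3,-1 \right)},-4 \right)} + \frac{1}{6 - 11}\right) = 9 \left(- \frac{1}{3} + \frac{1}{6 - 11}\right) = 9 \left(- \frac{1}{3} + \frac{1}{-5}\right) = 9 \left(- \frac{1}{3} - \frac{1}{5}\right) = 9 \left(- \frac{8}{15}\right) = - \frac{24}{5}$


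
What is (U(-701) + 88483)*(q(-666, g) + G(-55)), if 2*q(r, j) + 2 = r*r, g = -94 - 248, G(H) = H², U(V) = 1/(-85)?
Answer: 1690747981308/85 ≈ 1.9891e+10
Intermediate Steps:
U(V) = -1/85
g = -342
q(r, j) = -1 + r²/2 (q(r, j) = -1 + (r*r)/2 = -1 + r²/2)
(U(-701) + 88483)*(q(-666, g) + G(-55)) = (-1/85 + 88483)*((-1 + (½)*(-666)²) + (-55)²) = 7521054*((-1 + (½)*443556) + 3025)/85 = 7521054*((-1 + 221778) + 3025)/85 = 7521054*(221777 + 3025)/85 = (7521054/85)*224802 = 1690747981308/85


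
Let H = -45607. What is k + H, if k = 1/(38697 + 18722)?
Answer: -2618708332/57419 ≈ -45607.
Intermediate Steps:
k = 1/57419 ≈ 1.7416e-5
k + H = 1/57419 - 45607 = -2618708332/57419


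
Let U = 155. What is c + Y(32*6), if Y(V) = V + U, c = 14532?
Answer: 14879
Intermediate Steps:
Y(V) = 155 + V (Y(V) = V + 155 = 155 + V)
c + Y(32*6) = 14532 + (155 + 32*6) = 14532 + (155 + 192) = 14532 + 347 = 14879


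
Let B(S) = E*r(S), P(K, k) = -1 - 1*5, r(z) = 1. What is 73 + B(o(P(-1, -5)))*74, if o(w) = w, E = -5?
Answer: -297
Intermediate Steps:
P(K, k) = -6 (P(K, k) = -1 - 5 = -6)
B(S) = -5 (B(S) = -5*1 = -5)
73 + B(o(P(-1, -5)))*74 = 73 - 5*74 = 73 - 370 = -297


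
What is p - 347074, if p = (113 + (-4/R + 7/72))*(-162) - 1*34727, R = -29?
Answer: -46416831/116 ≈ -4.0015e+5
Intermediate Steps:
p = -6156247/116 (p = (113 + (-4/(-29) + 7/72))*(-162) - 1*34727 = (113 + (-4*(-1/29) + 7*(1/72)))*(-162) - 34727 = (113 + (4/29 + 7/72))*(-162) - 34727 = (113 + 491/2088)*(-162) - 34727 = (236435/2088)*(-162) - 34727 = -2127915/116 - 34727 = -6156247/116 ≈ -53071.)
p - 347074 = -6156247/116 - 347074 = -46416831/116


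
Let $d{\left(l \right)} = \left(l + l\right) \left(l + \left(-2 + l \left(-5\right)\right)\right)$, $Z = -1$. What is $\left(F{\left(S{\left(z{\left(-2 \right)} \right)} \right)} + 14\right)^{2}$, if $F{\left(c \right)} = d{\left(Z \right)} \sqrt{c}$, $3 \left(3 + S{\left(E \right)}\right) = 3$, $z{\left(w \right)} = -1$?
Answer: $164 - 112 i \sqrt{2} \approx 164.0 - 158.39 i$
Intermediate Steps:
$S{\left(E \right)} = -2$ ($S{\left(E \right)} = -3 + \frac{1}{3} \cdot 3 = -3 + 1 = -2$)
$d{\left(l \right)} = 2 l \left(-2 - 4 l\right)$ ($d{\left(l \right)} = 2 l \left(l - \left(2 + 5 l\right)\right) = 2 l \left(-2 - 4 l\right)$)
$F{\left(c \right)} = - 4 \sqrt{c}$ ($F{\left(c \right)} = \left(-4\right) \left(-1\right) \left(1 + 2 \left(-1\right)\right) \sqrt{c} = \left(-4\right) \left(-1\right) \left(1 - 2\right) \sqrt{c} = \left(-4\right) \left(-1\right) \left(-1\right) \sqrt{c} = - 4 \sqrt{c}$)
$\left(F{\left(S{\left(z{\left(-2 \right)} \right)} \right)} + 14\right)^{2} = \left(- 4 \sqrt{-2} + 14\right)^{2} = \left(- 4 i \sqrt{2} + 14\right)^{2} = \left(14 - 4 i \sqrt{2}\right)^{2}$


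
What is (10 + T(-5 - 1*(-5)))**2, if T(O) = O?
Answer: 100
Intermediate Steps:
(10 + T(-5 - 1*(-5)))**2 = (10 + (-5 - 1*(-5)))**2 = (10 + (-5 + 5))**2 = (10 + 0)**2 = 10**2 = 100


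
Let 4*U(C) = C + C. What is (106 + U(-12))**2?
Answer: 10000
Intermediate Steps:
U(C) = C/2 (U(C) = (C + C)/4 = (2*C)/4 = C/2)
(106 + U(-12))**2 = (106 + (1/2)*(-12))**2 = (106 - 6)**2 = 100**2 = 10000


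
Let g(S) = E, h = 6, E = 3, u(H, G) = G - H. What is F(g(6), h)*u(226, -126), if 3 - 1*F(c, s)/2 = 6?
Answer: 2112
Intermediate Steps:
g(S) = 3
F(c, s) = -6 (F(c, s) = 6 - 2*6 = 6 - 12 = -6)
F(g(6), h)*u(226, -126) = -6*(-126 - 1*226) = -6*(-126 - 226) = -6*(-352) = 2112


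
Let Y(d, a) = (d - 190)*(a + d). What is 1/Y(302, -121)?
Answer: 1/20272 ≈ 4.9329e-5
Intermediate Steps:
Y(d, a) = (-190 + d)*(a + d)
1/Y(302, -121) = 1/(302² - 190*(-121) - 190*302 - 121*302) = 1/(91204 + 22990 - 57380 - 36542) = 1/20272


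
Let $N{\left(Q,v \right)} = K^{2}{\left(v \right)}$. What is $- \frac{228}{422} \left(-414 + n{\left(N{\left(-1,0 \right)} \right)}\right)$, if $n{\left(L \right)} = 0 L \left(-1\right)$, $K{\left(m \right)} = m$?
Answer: $\frac{47196}{211} \approx 223.68$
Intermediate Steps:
$N{\left(Q,v \right)} = v^{2}$
$n{\left(L \right)} = 0$ ($n{\left(L \right)} = 0 \left(-1\right) = 0$)
$- \frac{228}{422} \left(-414 + n{\left(N{\left(-1,0 \right)} \right)}\right) = - \frac{228}{422} \left(-414 + 0\right) = \left(-228\right) \frac{1}{422} \left(-414\right) = \left(- \frac{114}{211}\right) \left(-414\right) = \frac{47196}{211}$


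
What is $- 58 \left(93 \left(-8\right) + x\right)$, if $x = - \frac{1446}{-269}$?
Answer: $\frac{11524020}{269} \approx 42840.0$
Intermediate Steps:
$x = \frac{1446}{269}$ ($x = \left(-1446\right) \left(- \frac{1}{269}\right) = \frac{1446}{269} \approx 5.3755$)
$- 58 \left(93 \left(-8\right) + x\right) = - 58 \left(93 \left(-8\right) + \frac{1446}{269}\right) = - 58 \left(-744 + \frac{1446}{269}\right) = \left(-58\right) \left(- \frac{198690}{269}\right) = \frac{11524020}{269}$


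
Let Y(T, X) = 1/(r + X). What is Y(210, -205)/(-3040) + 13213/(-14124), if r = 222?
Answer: -170715491/182482080 ≈ -0.93552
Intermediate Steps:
Y(T, X) = 1/(222 + X)
Y(210, -205)/(-3040) + 13213/(-14124) = 1/((222 - 205)*(-3040)) + 13213/(-14124) = -1/3040/17 + 13213*(-1/14124) = (1/17)*(-1/3040) - 13213/14124 = -1/51680 - 13213/14124 = -170715491/182482080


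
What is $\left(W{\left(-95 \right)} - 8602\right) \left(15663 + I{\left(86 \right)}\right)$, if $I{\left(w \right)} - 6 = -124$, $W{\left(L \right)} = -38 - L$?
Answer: $-132832025$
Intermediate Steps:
$I{\left(w \right)} = -118$ ($I{\left(w \right)} = 6 - 124 = -118$)
$\left(W{\left(-95 \right)} - 8602\right) \left(15663 + I{\left(86 \right)}\right) = \left(\left(-38 - -95\right) - 8602\right) \left(15663 - 118\right) = \left(\left(-38 + 95\right) - 8602\right) 15545 = \left(57 - 8602\right) 15545 = \left(-8545\right) 15545 = -132832025$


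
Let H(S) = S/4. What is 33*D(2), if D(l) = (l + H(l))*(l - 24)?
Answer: -1815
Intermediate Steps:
H(S) = S/4 (H(S) = S*(¼) = S/4)
D(l) = 5*l*(-24 + l)/4 (D(l) = (l + l/4)*(l - 24) = (5*l/4)*(-24 + l) = 5*l*(-24 + l)/4)
33*D(2) = 33*((5/4)*2*(-24 + 2)) = 33*((5/4)*2*(-22)) = 33*(-55) = -1815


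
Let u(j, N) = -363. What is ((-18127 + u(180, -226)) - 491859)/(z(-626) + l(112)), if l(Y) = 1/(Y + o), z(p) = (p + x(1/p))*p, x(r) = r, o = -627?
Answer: -262829735/201816654 ≈ -1.3023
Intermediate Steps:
z(p) = p*(p + 1/p) (z(p) = (p + 1/p)*p = p*(p + 1/p))
l(Y) = 1/(-627 + Y) (l(Y) = 1/(Y - 627) = 1/(-627 + Y))
((-18127 + u(180, -226)) - 491859)/(z(-626) + l(112)) = ((-18127 - 363) - 491859)/((1 + (-626)²) + 1/(-627 + 112)) = (-18490 - 491859)/((1 + 391876) + 1/(-515)) = -510349/(391877 - 1/515) = -510349/201816654/515 = -510349*515/201816654 = -262829735/201816654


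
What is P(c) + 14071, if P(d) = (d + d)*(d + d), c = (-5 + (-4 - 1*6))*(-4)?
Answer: 28471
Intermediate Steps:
c = 60 (c = (-5 + (-4 - 6))*(-4) = (-5 - 10)*(-4) = -15*(-4) = 60)
P(d) = 4*d**2 (P(d) = (2*d)*(2*d) = 4*d**2)
P(c) + 14071 = 4*60**2 + 14071 = 4*3600 + 14071 = 14400 + 14071 = 28471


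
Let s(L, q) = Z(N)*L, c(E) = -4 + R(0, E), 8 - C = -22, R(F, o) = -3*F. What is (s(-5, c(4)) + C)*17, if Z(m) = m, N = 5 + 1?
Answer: 0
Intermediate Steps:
N = 6
C = 30 (C = 8 - 1*(-22) = 8 + 22 = 30)
c(E) = -4 (c(E) = -4 - 3*0 = -4 + 0 = -4)
s(L, q) = 6*L
(s(-5, c(4)) + C)*17 = (6*(-5) + 30)*17 = (-30 + 30)*17 = 0*17 = 0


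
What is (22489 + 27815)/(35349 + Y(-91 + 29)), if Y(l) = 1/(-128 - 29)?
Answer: 246804/173431 ≈ 1.4231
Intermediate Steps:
Y(l) = -1/157 (Y(l) = 1/(-157) = -1/157)
(22489 + 27815)/(35349 + Y(-91 + 29)) = (22489 + 27815)/(35349 - 1/157) = 50304/(5549792/157) = 50304*(157/5549792) = 246804/173431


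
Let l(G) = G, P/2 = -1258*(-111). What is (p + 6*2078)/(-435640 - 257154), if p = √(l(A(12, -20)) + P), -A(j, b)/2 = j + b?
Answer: -6234/346397 - √69823/346397 ≈ -0.018760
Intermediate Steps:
A(j, b) = -2*b - 2*j (A(j, b) = -2*(j + b) = -2*(b + j) = -2*b - 2*j)
P = 279276 (P = 2*(-1258*(-111)) = 2*139638 = 279276)
p = 2*√69823 (p = √((-2*(-20) - 2*12) + 279276) = √((40 - 24) + 279276) = √(16 + 279276) = √279292 = 2*√69823 ≈ 528.48)
(p + 6*2078)/(-435640 - 257154) = (2*√69823 + 6*2078)/(-435640 - 257154) = (2*√69823 + 12468)/(-692794) = (12468 + 2*√69823)*(-1/692794) = -6234/346397 - √69823/346397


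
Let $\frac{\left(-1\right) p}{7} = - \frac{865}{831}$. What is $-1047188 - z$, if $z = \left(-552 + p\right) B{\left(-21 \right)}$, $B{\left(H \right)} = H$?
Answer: $- \frac{293239675}{277} \approx -1.0586 \cdot 10^{6}$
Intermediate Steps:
$p = \frac{6055}{831}$ ($p = - 7 \left(- \frac{865}{831}\right) = - 7 \left(\left(-865\right) \frac{1}{831}\right) = \left(-7\right) \left(- \frac{865}{831}\right) = \frac{6055}{831} \approx 7.2864$)
$z = \frac{3168599}{277}$ ($z = \left(-552 + \frac{6055}{831}\right) \left(-21\right) = \left(- \frac{452657}{831}\right) \left(-21\right) = \frac{3168599}{277} \approx 11439.0$)
$-1047188 - z = -1047188 - \frac{3168599}{277} = - \frac{293239675}{277}$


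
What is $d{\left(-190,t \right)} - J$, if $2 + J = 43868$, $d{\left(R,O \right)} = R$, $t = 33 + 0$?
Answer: $-44056$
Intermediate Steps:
$t = 33$
$J = 43866$ ($J = -2 + 43868 = 43866$)
$d{\left(-190,t \right)} - J = -190 - 43866 = -44056$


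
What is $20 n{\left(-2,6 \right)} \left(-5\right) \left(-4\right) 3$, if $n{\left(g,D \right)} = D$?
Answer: $7200$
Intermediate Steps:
$20 n{\left(-2,6 \right)} \left(-5\right) \left(-4\right) 3 = 20 \cdot 6 \left(-5\right) \left(-4\right) 3 = 120 \cdot 20 \cdot 3 = 120 \cdot 60 = 7200$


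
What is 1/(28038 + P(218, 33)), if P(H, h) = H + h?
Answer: 1/28289 ≈ 3.5349e-5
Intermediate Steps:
1/(28038 + P(218, 33)) = 1/(28038 + (218 + 33)) = 1/(28038 + 251) = 1/28289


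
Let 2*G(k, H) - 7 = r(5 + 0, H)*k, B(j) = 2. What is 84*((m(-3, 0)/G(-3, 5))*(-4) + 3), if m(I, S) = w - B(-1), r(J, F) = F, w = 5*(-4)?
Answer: -1596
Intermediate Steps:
w = -20
m(I, S) = -22 (m(I, S) = -20 - 1*2 = -20 - 2 = -22)
G(k, H) = 7/2 + H*k/2 (G(k, H) = 7/2 + (H*k)/2 = 7/2 + H*k/2)
84*((m(-3, 0)/G(-3, 5))*(-4) + 3) = 84*(-22/(7/2 + (½)*5*(-3))*(-4) + 3) = 84*(-22/(7/2 - 15/2)*(-4) + 3) = 84*(-22/(-4)*(-4) + 3) = 84*(-22*(-¼)*(-4) + 3) = 84*((11/2)*(-4) + 3) = 84*(-22 + 3) = 84*(-19) = -1596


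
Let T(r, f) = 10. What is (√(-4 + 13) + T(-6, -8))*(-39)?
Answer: -507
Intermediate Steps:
(√(-4 + 13) + T(-6, -8))*(-39) = (√(-4 + 13) + 10)*(-39) = (√9 + 10)*(-39) = (3 + 10)*(-39) = 13*(-39) = -507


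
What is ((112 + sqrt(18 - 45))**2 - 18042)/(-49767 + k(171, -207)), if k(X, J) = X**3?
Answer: -5525/4950444 + 56*I*sqrt(3)/412537 ≈ -0.0011161 + 0.00023512*I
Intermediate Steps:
((112 + sqrt(18 - 45))**2 - 18042)/(-49767 + k(171, -207)) = ((112 + sqrt(18 - 45))**2 - 18042)/(-49767 + 171**3) = ((112 + sqrt(-27))**2 - 18042)/(-49767 + 5000211) = ((112 + 3*I*sqrt(3))**2 - 18042)/4950444 = (-18042 + (112 + 3*I*sqrt(3))**2)*(1/4950444) = -3007/825074 + (112 + 3*I*sqrt(3))**2/4950444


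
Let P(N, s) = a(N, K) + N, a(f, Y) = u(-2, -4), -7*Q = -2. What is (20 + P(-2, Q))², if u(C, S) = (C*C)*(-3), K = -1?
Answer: 36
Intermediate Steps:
Q = 2/7 (Q = -⅐*(-2) = 2/7 ≈ 0.28571)
u(C, S) = -3*C² (u(C, S) = C²*(-3) = -3*C²)
a(f, Y) = -12 (a(f, Y) = -3*(-2)² = -3*4 = -12)
P(N, s) = -12 + N
(20 + P(-2, Q))² = (20 + (-12 - 2))² = (20 - 14)² = 6² = 36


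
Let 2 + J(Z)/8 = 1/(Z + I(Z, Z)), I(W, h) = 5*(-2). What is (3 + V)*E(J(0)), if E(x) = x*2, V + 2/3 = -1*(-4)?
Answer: -1064/5 ≈ -212.80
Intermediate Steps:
I(W, h) = -10
J(Z) = -16 + 8/(-10 + Z) (J(Z) = -16 + 8/(Z - 10) = -16 + 8/(-10 + Z))
V = 10/3 (V = -2/3 - 1*(-4) = -2/3 + 4 = 10/3 ≈ 3.3333)
E(x) = 2*x
(3 + V)*E(J(0)) = (3 + 10/3)*(2*(8*(21 - 2*0)/(-10 + 0))) = 19*(2*(8*(21 + 0)/(-10)))/3 = 19*(2*(8*(-1/10)*21))/3 = 19*(2*(-84/5))/3 = (19/3)*(-168/5) = -1064/5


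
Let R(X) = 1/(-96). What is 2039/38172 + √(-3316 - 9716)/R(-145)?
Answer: 2039/38172 - 576*I*√362 ≈ 0.053416 - 10959.0*I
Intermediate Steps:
R(X) = -1/96
2039/38172 + √(-3316 - 9716)/R(-145) = 2039/38172 + √(-3316 - 9716)/(-1/96) = 2039*(1/38172) + √(-13032)*(-96) = 2039/38172 + (6*I*√362)*(-96) = 2039/38172 - 576*I*√362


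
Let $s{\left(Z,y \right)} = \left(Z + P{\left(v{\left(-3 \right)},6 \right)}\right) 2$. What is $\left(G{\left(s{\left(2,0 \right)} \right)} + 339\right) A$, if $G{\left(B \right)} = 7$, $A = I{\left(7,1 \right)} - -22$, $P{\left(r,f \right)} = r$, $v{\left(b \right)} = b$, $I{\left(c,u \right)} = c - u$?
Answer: $9688$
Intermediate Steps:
$s{\left(Z,y \right)} = -6 + 2 Z$ ($s{\left(Z,y \right)} = \left(Z - 3\right) 2 = \left(-3 + Z\right) 2 = -6 + 2 Z$)
$A = 28$ ($A = \left(7 - 1\right) - -22 = \left(7 - 1\right) + 22 = 6 + 22 = 28$)
$\left(G{\left(s{\left(2,0 \right)} \right)} + 339\right) A = \left(7 + 339\right) 28 = 346 \cdot 28 = 9688$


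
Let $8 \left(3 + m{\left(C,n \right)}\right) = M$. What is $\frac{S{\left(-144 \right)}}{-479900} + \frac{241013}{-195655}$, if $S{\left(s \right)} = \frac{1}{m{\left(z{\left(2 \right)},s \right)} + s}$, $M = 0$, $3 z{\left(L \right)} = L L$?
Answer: $- \frac{3400466838649}{2760508134300} \approx -1.2318$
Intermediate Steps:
$z{\left(L \right)} = \frac{L^{2}}{3}$ ($z{\left(L \right)} = \frac{L L}{3} = \frac{L^{2}}{3}$)
$m{\left(C,n \right)} = -3$ ($m{\left(C,n \right)} = -3 + \frac{1}{8} \cdot 0 = -3 + 0 = -3$)
$S{\left(s \right)} = \frac{1}{-3 + s}$
$\frac{S{\left(-144 \right)}}{-479900} + \frac{241013}{-195655} = \frac{1}{\left(-3 - 144\right) \left(-479900\right)} + \frac{241013}{-195655} = \frac{1}{-147} \left(- \frac{1}{479900}\right) + 241013 \left(- \frac{1}{195655}\right) = \left(- \frac{1}{147}\right) \left(- \frac{1}{479900}\right) - \frac{241013}{195655} = \frac{1}{70545300} - \frac{241013}{195655} = - \frac{3400466838649}{2760508134300}$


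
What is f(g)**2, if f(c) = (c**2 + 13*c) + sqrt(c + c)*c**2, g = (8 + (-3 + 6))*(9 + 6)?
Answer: 245458803150 + 1599196500*sqrt(330) ≈ 2.7451e+11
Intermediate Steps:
g = 165 (g = (8 + 3)*15 = 11*15 = 165)
f(c) = c**2 + 13*c + sqrt(2)*c**(5/2) (f(c) = (c**2 + 13*c) + sqrt(2*c)*c**2 = (c**2 + 13*c) + (sqrt(2)*sqrt(c))*c**2 = (c**2 + 13*c) + sqrt(2)*c**(5/2) = c**2 + 13*c + sqrt(2)*c**(5/2))
f(g)**2 = (165**2 + 13*165 + sqrt(2)*165**(5/2))**2 = (27225 + 2145 + sqrt(2)*(27225*sqrt(165)))**2 = (27225 + 2145 + 27225*sqrt(330))**2 = (29370 + 27225*sqrt(330))**2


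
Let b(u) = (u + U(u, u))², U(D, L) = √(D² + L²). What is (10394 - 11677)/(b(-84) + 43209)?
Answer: -9177299/416233449 - 2011744*√2/416233449 ≈ -0.028884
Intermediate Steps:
b(u) = (u + √2*√(u²))² (b(u) = (u + √(u² + u²))² = (u + √(2*u²))² = (u + √2*√(u²))²)
(10394 - 11677)/(b(-84) + 43209) = (10394 - 11677)/((-84 + √2*√((-84)²))² + 43209) = -1283/((-84 + √2*√7056)² + 43209) = -1283/((-84 + √2*84)² + 43209) = -1283/((-84 + 84*√2)² + 43209) = -1283/(43209 + (-84 + 84*√2)²)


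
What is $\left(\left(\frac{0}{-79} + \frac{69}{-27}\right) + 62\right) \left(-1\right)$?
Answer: $- \frac{535}{9} \approx -59.444$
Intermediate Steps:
$\left(\left(\frac{0}{-79} + \frac{69}{-27}\right) + 62\right) \left(-1\right) = \left(\left(0 \left(- \frac{1}{79}\right) + 69 \left(- \frac{1}{27}\right)\right) + 62\right) \left(-1\right) = \left(\left(0 - \frac{23}{9}\right) + 62\right) \left(-1\right) = \left(- \frac{23}{9} + 62\right) \left(-1\right) = \frac{535}{9} \left(-1\right) = - \frac{535}{9}$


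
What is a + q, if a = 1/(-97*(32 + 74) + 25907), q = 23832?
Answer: 372375001/15625 ≈ 23832.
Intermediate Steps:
a = 1/15625 (a = 1/(-97*106 + 25907) = 1/(-10282 + 25907) = 1/15625 ≈ 6.4000e-5)
a + q = 1/15625 + 23832 = 372375001/15625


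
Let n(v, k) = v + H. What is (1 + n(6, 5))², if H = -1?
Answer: 36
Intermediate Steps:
n(v, k) = -1 + v (n(v, k) = v - 1 = -1 + v)
(1 + n(6, 5))² = (1 + (-1 + 6))² = (1 + 5)² = 6² = 36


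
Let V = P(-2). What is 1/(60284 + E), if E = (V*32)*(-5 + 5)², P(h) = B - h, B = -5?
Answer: 1/60284 ≈ 1.6588e-5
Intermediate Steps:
P(h) = -5 - h
V = -3 (V = -5 - 1*(-2) = -5 + 2 = -3)
E = 0 (E = (-3*32)*(-5 + 5)² = -96*0² = -96*0 = 0)
1/(60284 + E) = 1/(60284 + 0) = 1/60284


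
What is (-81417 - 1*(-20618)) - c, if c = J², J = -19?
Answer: -61160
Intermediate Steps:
c = 361 (c = (-19)² = 361)
(-81417 - 1*(-20618)) - c = (-81417 - 1*(-20618)) - 1*361 = (-81417 + 20618) - 361 = -60799 - 361 = -61160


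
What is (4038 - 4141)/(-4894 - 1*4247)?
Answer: 103/9141 ≈ 0.011268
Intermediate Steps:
(4038 - 4141)/(-4894 - 1*4247) = -103/(-4894 - 4247) = -103/(-9141) = -103*(-1/9141) = 103/9141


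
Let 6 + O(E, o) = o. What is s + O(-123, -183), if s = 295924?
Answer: 295735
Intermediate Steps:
O(E, o) = -6 + o
s + O(-123, -183) = 295924 + (-6 - 183) = 295924 - 189 = 295735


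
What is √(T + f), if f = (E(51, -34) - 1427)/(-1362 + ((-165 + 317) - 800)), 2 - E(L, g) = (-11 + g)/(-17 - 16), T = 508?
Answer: √276315303/737 ≈ 22.555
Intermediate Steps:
E(L, g) = 5/3 + g/33 (E(L, g) = 2 - (-11 + g)/(-17 - 16) = 2 - (-11 + g)/(-33) = 2 - (-11 + g)*(-1)/33 = 2 - (⅓ - g/33) = 2 + (-⅓ + g/33) = 5/3 + g/33)
f = 523/737 (f = ((5/3 + (1/33)*(-34)) - 1427)/(-1362 + ((-165 + 317) - 800)) = ((5/3 - 34/33) - 1427)/(-1362 + (152 - 800)) = (7/11 - 1427)/(-1362 - 648) = -15690/11/(-2010) = -15690/11*(-1/2010) = 523/737 ≈ 0.70963)
√(T + f) = √(508 + 523/737) = √(374919/737) = √276315303/737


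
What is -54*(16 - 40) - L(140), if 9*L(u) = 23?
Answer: 11641/9 ≈ 1293.4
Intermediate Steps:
L(u) = 23/9 (L(u) = (⅑)*23 = 23/9)
-54*(16 - 40) - L(140) = -54*(16 - 40) - 1*23/9 = -54*(-24) - 23/9 = 1296 - 23/9 = 11641/9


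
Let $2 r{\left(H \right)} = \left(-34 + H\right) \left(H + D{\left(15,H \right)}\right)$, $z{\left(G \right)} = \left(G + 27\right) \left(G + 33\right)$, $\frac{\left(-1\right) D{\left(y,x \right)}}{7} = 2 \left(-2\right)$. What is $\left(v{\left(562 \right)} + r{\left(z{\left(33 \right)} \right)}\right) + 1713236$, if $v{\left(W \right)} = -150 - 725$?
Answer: $9540805$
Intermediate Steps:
$D{\left(y,x \right)} = 28$ ($D{\left(y,x \right)} = - 7 \cdot 2 \left(-2\right) = \left(-7\right) \left(-4\right) = 28$)
$v{\left(W \right)} = -875$
$z{\left(G \right)} = \left(27 + G\right) \left(33 + G\right)$
$r{\left(H \right)} = \frac{\left(-34 + H\right) \left(28 + H\right)}{2}$ ($r{\left(H \right)} = \frac{\left(-34 + H\right) \left(H + 28\right)}{2} = \frac{\left(-34 + H\right) \left(28 + H\right)}{2}$)
$\left(v{\left(562 \right)} + r{\left(z{\left(33 \right)} \right)}\right) + 1713236 = \left(-875 - \left(476 + 3 \left(891 + 33^{2} + 60 \cdot 33\right) - \frac{\left(891 + 33^{2} + 60 \cdot 33\right)^{2}}{2}\right)\right) + 1713236 = \left(-875 - \left(476 + 3 \left(891 + 1089 + 1980\right) - \frac{\left(891 + 1089 + 1980\right)^{2}}{2}\right)\right) + 1713236 = \left(-875 - \left(12356 - 7840800\right)\right) + 1713236 = \left(-875 - -7828444\right) + 1713236 = \left(-875 + 7828444\right) + 1713236 = 7827569 + 1713236 = 9540805$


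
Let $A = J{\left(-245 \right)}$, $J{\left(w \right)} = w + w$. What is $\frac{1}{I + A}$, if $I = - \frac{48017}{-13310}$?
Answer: $- \frac{13310}{6473883} \approx -0.002056$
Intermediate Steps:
$J{\left(w \right)} = 2 w$
$I = \frac{48017}{13310}$ ($I = \left(-48017\right) \left(- \frac{1}{13310}\right) = \frac{48017}{13310} \approx 3.6076$)
$A = -490$ ($A = 2 \left(-245\right) = -490$)
$\frac{1}{I + A} = \frac{1}{\frac{48017}{13310} - 490} = \frac{1}{- \frac{6473883}{13310}} = - \frac{13310}{6473883}$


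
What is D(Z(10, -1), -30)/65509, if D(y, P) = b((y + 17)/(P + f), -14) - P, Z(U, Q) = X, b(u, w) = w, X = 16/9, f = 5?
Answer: 16/65509 ≈ 0.00024424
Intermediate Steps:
X = 16/9 (X = 16*(1/9) = 16/9 ≈ 1.7778)
Z(U, Q) = 16/9
D(y, P) = -14 - P
D(Z(10, -1), -30)/65509 = (-14 - 1*(-30))/65509 = (-14 + 30)*(1/65509) = 16*(1/65509) = 16/65509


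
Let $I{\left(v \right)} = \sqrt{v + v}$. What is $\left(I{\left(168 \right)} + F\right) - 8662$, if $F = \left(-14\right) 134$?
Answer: $-10538 + 4 \sqrt{21} \approx -10520.0$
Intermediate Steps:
$F = -1876$
$I{\left(v \right)} = \sqrt{2} \sqrt{v}$ ($I{\left(v \right)} = \sqrt{2 v} = \sqrt{2} \sqrt{v}$)
$\left(I{\left(168 \right)} + F\right) - 8662 = \left(\sqrt{2} \sqrt{168} - 1876\right) - 8662 = \left(\sqrt{2} \cdot 2 \sqrt{42} - 1876\right) - 8662 = \left(4 \sqrt{21} - 1876\right) - 8662 = \left(-1876 + 4 \sqrt{21}\right) - 8662 = -10538 + 4 \sqrt{21}$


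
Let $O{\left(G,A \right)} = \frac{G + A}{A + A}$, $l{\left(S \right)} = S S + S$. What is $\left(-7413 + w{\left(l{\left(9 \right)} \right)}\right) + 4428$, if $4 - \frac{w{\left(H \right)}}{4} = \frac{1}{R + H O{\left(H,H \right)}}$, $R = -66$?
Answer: $- \frac{17815}{6} \approx -2969.2$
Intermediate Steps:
$l{\left(S \right)} = S + S^{2}$ ($l{\left(S \right)} = S^{2} + S = S + S^{2}$)
$O{\left(G,A \right)} = \frac{A + G}{2 A}$
$w{\left(H \right)} = 16 - \frac{4}{-66 + H}$ ($w{\left(H \right)} = 16 - \frac{4}{-66 + H \frac{H + H}{2 H}} = 16 - \frac{4}{-66 + H \frac{2 H}{2 H}} = 16 - \frac{4}{-66 + H 1} = 16 - \frac{4}{-66 + H}$)
$\left(-7413 + w{\left(l{\left(9 \right)} \right)}\right) + 4428 = \left(-7413 + \frac{4 \left(-265 + 4 \cdot 9 \left(1 + 9\right)\right)}{-66 + 9 \left(1 + 9\right)}\right) + 4428 = \left(-7413 + \frac{4 \left(-265 + 4 \cdot 9 \cdot 10\right)}{-66 + 9 \cdot 10}\right) + 4428 = \left(-7413 + \frac{4 \left(-265 + 4 \cdot 90\right)}{-66 + 90}\right) + 4428 = \left(-7413 + \frac{4 \left(-265 + 360\right)}{24}\right) + 4428 = \left(-7413 + 4 \cdot \frac{1}{24} \cdot 95\right) + 4428 = \left(-7413 + \frac{95}{6}\right) + 4428 = - \frac{44383}{6} + 4428 = - \frac{17815}{6}$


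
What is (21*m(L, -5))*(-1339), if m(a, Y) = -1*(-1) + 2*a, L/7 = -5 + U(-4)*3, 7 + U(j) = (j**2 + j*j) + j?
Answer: -22860747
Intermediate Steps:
U(j) = -7 + j + 2*j**2 (U(j) = -7 + ((j**2 + j*j) + j) = -7 + ((j**2 + j**2) + j) = -7 + (2*j**2 + j) = -7 + (j + 2*j**2) = -7 + j + 2*j**2)
L = 406 (L = 7*(-5 + (-7 - 4 + 2*(-4)**2)*3) = 7*(-5 + (-7 - 4 + 2*16)*3) = 7*(-5 + (-7 - 4 + 32)*3) = 7*(-5 + 21*3) = 7*(-5 + 63) = 7*58 = 406)
m(a, Y) = 1 + 2*a
(21*m(L, -5))*(-1339) = (21*(1 + 2*406))*(-1339) = (21*(1 + 812))*(-1339) = (21*813)*(-1339) = 17073*(-1339) = -22860747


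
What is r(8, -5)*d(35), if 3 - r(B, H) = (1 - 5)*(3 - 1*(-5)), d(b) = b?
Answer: 1225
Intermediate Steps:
r(B, H) = 35 (r(B, H) = 3 - (1 - 5)*(3 - 1*(-5)) = 3 - (-4)*(3 + 5) = 3 - (-4)*8 = 3 - 1*(-32) = 3 + 32 = 35)
r(8, -5)*d(35) = 35*35 = 1225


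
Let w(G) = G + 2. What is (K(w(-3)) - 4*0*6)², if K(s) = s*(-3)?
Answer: 9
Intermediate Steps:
w(G) = 2 + G
K(s) = -3*s
(K(w(-3)) - 4*0*6)² = (-3*(2 - 3) - 4*0*6)² = (-3*(-1) + 0*6)² = (3 + 0)² = 3² = 9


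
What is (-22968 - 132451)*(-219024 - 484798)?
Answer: 109387311418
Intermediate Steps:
(-22968 - 132451)*(-219024 - 484798) = -155419*(-703822) = 109387311418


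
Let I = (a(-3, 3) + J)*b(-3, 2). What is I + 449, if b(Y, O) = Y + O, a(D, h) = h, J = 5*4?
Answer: 426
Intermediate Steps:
J = 20
b(Y, O) = O + Y
I = -23 (I = (3 + 20)*(2 - 3) = 23*(-1) = -23)
I + 449 = -23 + 449 = 426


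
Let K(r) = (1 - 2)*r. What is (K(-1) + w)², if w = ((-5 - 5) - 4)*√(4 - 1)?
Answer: 589 - 28*√3 ≈ 540.50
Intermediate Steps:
K(r) = -r
w = -14*√3 (w = (-10 - 4)*√3 = -14*√3 ≈ -24.249)
(K(-1) + w)² = (-1*(-1) - 14*√3)² = (1 - 14*√3)²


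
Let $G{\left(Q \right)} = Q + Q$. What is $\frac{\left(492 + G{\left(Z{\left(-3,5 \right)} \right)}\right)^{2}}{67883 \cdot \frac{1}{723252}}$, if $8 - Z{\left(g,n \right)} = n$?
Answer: $\frac{179369389008}{67883} \approx 2.6423 \cdot 10^{6}$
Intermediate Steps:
$Z{\left(g,n \right)} = 8 - n$
$G{\left(Q \right)} = 2 Q$
$\frac{\left(492 + G{\left(Z{\left(-3,5 \right)} \right)}\right)^{2}}{67883 \cdot \frac{1}{723252}} = \frac{\left(492 + 2 \left(8 - 5\right)\right)^{2}}{67883 \cdot \frac{1}{723252}} = \frac{\left(492 + 2 \cdot 3\right)^{2}}{\frac{67883}{723252}} = \left(492 + 6\right)^{2} \cdot \frac{723252}{67883} = 498^{2} \cdot \frac{723252}{67883} = 248004 \cdot \frac{723252}{67883} = \frac{179369389008}{67883}$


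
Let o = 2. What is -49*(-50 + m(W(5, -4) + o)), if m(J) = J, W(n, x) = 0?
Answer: 2352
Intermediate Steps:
-49*(-50 + m(W(5, -4) + o)) = -49*(-50 + (0 + 2)) = -49*(-50 + 2) = -49*(-48) = 2352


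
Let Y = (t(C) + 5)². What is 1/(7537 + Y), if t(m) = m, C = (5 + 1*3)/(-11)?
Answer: 121/914186 ≈ 0.00013236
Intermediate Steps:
C = -8/11 (C = (5 + 3)*(-1/11) = 8*(-1/11) = -8/11 ≈ -0.72727)
Y = 2209/121 (Y = (-8/11 + 5)² = (47/11)² = 2209/121 ≈ 18.256)
1/(7537 + Y) = 1/(7537 + 2209/121) = 1/(914186/121) = 121/914186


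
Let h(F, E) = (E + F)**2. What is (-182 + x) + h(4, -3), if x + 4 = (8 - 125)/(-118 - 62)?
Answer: -3687/20 ≈ -184.35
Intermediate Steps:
x = -67/20 (x = -4 + (8 - 125)/(-118 - 62) = -4 - 117/(-180) = -4 - 117*(-1/180) = -4 + 13/20 = -67/20 ≈ -3.3500)
(-182 + x) + h(4, -3) = (-182 - 67/20) + (-3 + 4)**2 = -3707/20 + 1**2 = -3707/20 + 1 = -3687/20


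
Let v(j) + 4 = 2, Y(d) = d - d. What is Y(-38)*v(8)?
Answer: 0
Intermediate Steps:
Y(d) = 0
v(j) = -2 (v(j) = -4 + 2 = -2)
Y(-38)*v(8) = 0*(-2) = 0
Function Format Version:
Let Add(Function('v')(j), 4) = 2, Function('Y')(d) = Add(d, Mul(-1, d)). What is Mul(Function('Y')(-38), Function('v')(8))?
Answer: 0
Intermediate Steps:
Function('Y')(d) = 0
Function('v')(j) = -2 (Function('v')(j) = Add(-4, 2) = -2)
Mul(Function('Y')(-38), Function('v')(8)) = Mul(0, -2) = 0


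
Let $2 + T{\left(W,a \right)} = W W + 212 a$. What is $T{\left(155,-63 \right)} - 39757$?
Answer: $-29090$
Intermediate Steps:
$T{\left(W,a \right)} = -2 + W^{2} + 212 a$ ($T{\left(W,a \right)} = -2 + \left(W W + 212 a\right) = -2 + \left(W^{2} + 212 a\right) = -2 + W^{2} + 212 a$)
$T{\left(155,-63 \right)} - 39757 = \left(-2 + 155^{2} + 212 \left(-63\right)\right) - 39757 = \left(-2 + 24025 - 13356\right) - 39757 = 10667 - 39757 = -29090$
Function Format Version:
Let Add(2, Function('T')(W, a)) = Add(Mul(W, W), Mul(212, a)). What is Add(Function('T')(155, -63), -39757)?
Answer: -29090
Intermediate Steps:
Function('T')(W, a) = Add(-2, Pow(W, 2), Mul(212, a)) (Function('T')(W, a) = Add(-2, Add(Mul(W, W), Mul(212, a))) = Add(-2, Add(Pow(W, 2), Mul(212, a))) = Add(-2, Pow(W, 2), Mul(212, a)))
Add(Function('T')(155, -63), -39757) = Add(Add(-2, Pow(155, 2), Mul(212, -63)), -39757) = Add(Add(-2, 24025, -13356), -39757) = Add(10667, -39757) = -29090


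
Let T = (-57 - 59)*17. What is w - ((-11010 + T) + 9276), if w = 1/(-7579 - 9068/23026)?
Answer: 323391333553/87261561 ≈ 3706.0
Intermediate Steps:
T = -1972 (T = -116*17 = -1972)
w = -11513/87261561 (w = 1/(-7579 - 9068*1/23026) = 1/(-7579 - 4534/11513) = 1/(-87261561/11513) = -11513/87261561 ≈ -0.00013194)
w - ((-11010 + T) + 9276) = -11513/87261561 - ((-11010 - 1972) + 9276) = -11513/87261561 - (-12982 + 9276) = -11513/87261561 - 1*(-3706) = -11513/87261561 + 3706 = 323391333553/87261561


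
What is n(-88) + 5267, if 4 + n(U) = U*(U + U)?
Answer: 20751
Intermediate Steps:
n(U) = -4 + 2*U**2 (n(U) = -4 + U*(U + U) = -4 + U*(2*U) = -4 + 2*U**2)
n(-88) + 5267 = (-4 + 2*(-88)**2) + 5267 = (-4 + 2*7744) + 5267 = (-4 + 15488) + 5267 = 15484 + 5267 = 20751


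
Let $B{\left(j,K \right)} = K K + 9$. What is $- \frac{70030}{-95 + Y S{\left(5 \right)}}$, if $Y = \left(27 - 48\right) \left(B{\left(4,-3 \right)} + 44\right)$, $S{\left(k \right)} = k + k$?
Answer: $\frac{14006}{2623} \approx 5.3397$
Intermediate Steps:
$S{\left(k \right)} = 2 k$
$B{\left(j,K \right)} = 9 + K^{2}$ ($B{\left(j,K \right)} = K^{2} + 9 = 9 + K^{2}$)
$Y = -1302$ ($Y = \left(27 - 48\right) \left(\left(9 + \left(-3\right)^{2}\right) + 44\right) = - 21 \left(\left(9 + 9\right) + 44\right) = - 21 \left(18 + 44\right) = \left(-21\right) 62 = -1302$)
$- \frac{70030}{-95 + Y S{\left(5 \right)}} = - \frac{70030}{-95 - 1302 \cdot 2 \cdot 5} = - \frac{70030}{-95 - 13020} = - \frac{70030}{-13115} = \left(-70030\right) \left(- \frac{1}{13115}\right) = \frac{14006}{2623}$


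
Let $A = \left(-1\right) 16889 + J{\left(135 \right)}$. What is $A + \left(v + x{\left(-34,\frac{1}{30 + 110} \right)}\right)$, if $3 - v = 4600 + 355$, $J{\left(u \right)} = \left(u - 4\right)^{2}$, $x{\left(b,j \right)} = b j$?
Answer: $- \frac{327617}{70} \approx -4680.2$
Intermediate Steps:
$J{\left(u \right)} = \left(-4 + u\right)^{2}$
$v = -4952$ ($v = 3 - \left(4600 + 355\right) = 3 - 4955 = -4952$)
$A = 272$ ($A = \left(-1\right) 16889 + \left(-4 + 135\right)^{2} = -16889 + 131^{2} = -16889 + 17161 = 272$)
$A + \left(v + x{\left(-34,\frac{1}{30 + 110} \right)}\right) = 272 - \left(4952 + \frac{34}{30 + 110}\right) = 272 - \left(4952 + \frac{34}{140}\right) = 272 - \frac{346657}{70} = - \frac{327617}{70}$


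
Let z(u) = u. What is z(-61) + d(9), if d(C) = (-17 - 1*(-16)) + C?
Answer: -53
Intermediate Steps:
d(C) = -1 + C (d(C) = (-17 + 16) + C = -1 + C)
z(-61) + d(9) = -61 + (-1 + 9) = -61 + 8 = -53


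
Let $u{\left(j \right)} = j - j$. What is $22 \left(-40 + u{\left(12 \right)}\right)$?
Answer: $-880$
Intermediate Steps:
$u{\left(j \right)} = 0$
$22 \left(-40 + u{\left(12 \right)}\right) = 22 \left(-40 + 0\right) = 22 \left(-40\right) = -880$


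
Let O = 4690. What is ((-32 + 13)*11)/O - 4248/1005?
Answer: -299/70 ≈ -4.2714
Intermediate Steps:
((-32 + 13)*11)/O - 4248/1005 = ((-32 + 13)*11)/4690 - 4248/1005 = -19*11*(1/4690) - 4248*1/1005 = -209*1/4690 - 1416/335 = -209/4690 - 1416/335 = -299/70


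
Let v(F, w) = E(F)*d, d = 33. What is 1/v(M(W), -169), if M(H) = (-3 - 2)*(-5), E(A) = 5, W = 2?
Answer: 1/165 ≈ 0.0060606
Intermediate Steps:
M(H) = 25 (M(H) = -5*(-5) = 25)
v(F, w) = 165 (v(F, w) = 5*33 = 165)
1/v(M(W), -169) = 1/165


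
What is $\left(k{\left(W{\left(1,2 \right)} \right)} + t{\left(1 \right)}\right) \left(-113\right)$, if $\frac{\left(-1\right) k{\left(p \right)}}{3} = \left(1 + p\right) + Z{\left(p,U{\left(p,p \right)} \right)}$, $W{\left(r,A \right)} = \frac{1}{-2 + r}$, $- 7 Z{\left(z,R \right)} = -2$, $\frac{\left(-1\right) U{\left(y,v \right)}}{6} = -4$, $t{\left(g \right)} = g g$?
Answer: $- \frac{113}{7} \approx -16.143$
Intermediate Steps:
$t{\left(g \right)} = g^{2}$
$U{\left(y,v \right)} = 24$ ($U{\left(y,v \right)} = \left(-6\right) \left(-4\right) = 24$)
$Z{\left(z,R \right)} = \frac{2}{7}$ ($Z{\left(z,R \right)} = \left(- \frac{1}{7}\right) \left(-2\right) = \frac{2}{7}$)
$k{\left(p \right)} = - \frac{27}{7} - 3 p$ ($k{\left(p \right)} = - 3 \left(\left(1 + p\right) + \frac{2}{7}\right) = - 3 \left(\frac{9}{7} + p\right) = - \frac{27}{7} - 3 p$)
$\left(k{\left(W{\left(1,2 \right)} \right)} + t{\left(1 \right)}\right) \left(-113\right) = \left(\left(- \frac{27}{7} - \frac{3}{-2 + 1}\right) + 1^{2}\right) \left(-113\right) = \left(\left(- \frac{27}{7} - \frac{3}{-1}\right) + 1\right) \left(-113\right) = \left(\left(- \frac{27}{7} - -3\right) + 1\right) \left(-113\right) = \left(\left(- \frac{27}{7} + 3\right) + 1\right) \left(-113\right) = \left(- \frac{6}{7} + 1\right) \left(-113\right) = \frac{1}{7} \left(-113\right) = - \frac{113}{7}$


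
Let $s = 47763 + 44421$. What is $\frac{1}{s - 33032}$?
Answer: $\frac{1}{59152} \approx 1.6906 \cdot 10^{-5}$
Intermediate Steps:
$s = 92184$
$\frac{1}{s - 33032} = \frac{1}{92184 - 33032} = \frac{1}{59152}$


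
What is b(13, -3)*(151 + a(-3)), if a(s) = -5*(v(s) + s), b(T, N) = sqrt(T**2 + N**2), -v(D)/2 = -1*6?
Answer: 106*sqrt(178) ≈ 1414.2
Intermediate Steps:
v(D) = 12 (v(D) = -(-2)*6 = -2*(-6) = 12)
b(T, N) = sqrt(N**2 + T**2)
a(s) = -60 - 5*s (a(s) = -5*(12 + s) = -60 - 5*s)
b(13, -3)*(151 + a(-3)) = sqrt((-3)**2 + 13**2)*(151 + (-60 - 5*(-3))) = sqrt(9 + 169)*(151 + (-60 + 15)) = sqrt(178)*(151 - 45) = sqrt(178)*106 = 106*sqrt(178)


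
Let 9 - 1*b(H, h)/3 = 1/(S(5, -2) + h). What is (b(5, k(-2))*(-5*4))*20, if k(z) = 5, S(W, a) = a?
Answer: -10400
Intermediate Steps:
b(H, h) = 27 - 3/(-2 + h)
(b(5, k(-2))*(-5*4))*20 = ((3*(-19 + 9*5)/(-2 + 5))*(-5*4))*20 = ((3*(-19 + 45)/3)*(-20))*20 = ((3*(⅓)*26)*(-20))*20 = (26*(-20))*20 = -520*20 = -10400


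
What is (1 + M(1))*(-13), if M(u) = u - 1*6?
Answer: 52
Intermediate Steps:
M(u) = -6 + u (M(u) = u - 6 = -6 + u)
(1 + M(1))*(-13) = (1 + (-6 + 1))*(-13) = (1 - 5)*(-13) = -4*(-13) = 52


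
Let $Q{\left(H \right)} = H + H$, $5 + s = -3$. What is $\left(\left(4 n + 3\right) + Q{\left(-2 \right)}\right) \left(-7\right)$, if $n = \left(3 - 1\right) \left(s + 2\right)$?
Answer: $343$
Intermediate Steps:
$s = -8$ ($s = -5 - 3 = -8$)
$n = -12$ ($n = \left(3 - 1\right) \left(-8 + 2\right) = 2 \left(-6\right) = -12$)
$Q{\left(H \right)} = 2 H$
$\left(\left(4 n + 3\right) + Q{\left(-2 \right)}\right) \left(-7\right) = \left(\left(4 \left(-12\right) + 3\right) + 2 \left(-2\right)\right) \left(-7\right) = \left(\left(-48 + 3\right) - 4\right) \left(-7\right) = \left(-45 - 4\right) \left(-7\right) = \left(-49\right) \left(-7\right) = 343$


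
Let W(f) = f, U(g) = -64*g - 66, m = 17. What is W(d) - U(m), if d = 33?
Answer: 1187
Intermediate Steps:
U(g) = -66 - 64*g
W(d) - U(m) = 33 - (-66 - 64*17) = 33 - (-66 - 1088) = 33 - 1*(-1154) = 33 + 1154 = 1187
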